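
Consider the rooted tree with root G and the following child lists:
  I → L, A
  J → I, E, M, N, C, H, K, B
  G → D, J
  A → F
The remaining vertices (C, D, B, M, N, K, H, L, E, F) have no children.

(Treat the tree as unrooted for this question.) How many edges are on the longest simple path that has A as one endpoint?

4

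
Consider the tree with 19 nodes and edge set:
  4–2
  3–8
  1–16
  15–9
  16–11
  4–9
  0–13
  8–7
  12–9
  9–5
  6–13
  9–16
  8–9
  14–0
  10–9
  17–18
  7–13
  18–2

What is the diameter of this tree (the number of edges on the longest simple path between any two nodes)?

9

Starting from 14, a farthest node is 17 at distance 9.
One longest path: 14–0–13–7–8–9–4–2–18–17.
So the diameter is 9.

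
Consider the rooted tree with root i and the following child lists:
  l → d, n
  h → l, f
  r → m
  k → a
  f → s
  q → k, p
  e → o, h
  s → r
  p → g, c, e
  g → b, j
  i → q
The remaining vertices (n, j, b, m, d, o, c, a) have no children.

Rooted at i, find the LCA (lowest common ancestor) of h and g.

p

Ancestors of h (toward the root): h, e, p, q, i.
Ancestors of g: g, p, q, i.
The deepest node appearing in both lists is p.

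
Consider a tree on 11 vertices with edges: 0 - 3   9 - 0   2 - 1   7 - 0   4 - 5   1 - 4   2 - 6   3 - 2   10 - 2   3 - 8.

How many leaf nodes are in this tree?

6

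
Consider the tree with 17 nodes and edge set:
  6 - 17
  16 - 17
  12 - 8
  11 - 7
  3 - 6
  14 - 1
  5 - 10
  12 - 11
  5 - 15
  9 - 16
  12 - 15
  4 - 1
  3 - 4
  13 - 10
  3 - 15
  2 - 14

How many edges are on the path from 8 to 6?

Walking from 8: 8 - 12 - 15 - 3 - 6. Length 4.

4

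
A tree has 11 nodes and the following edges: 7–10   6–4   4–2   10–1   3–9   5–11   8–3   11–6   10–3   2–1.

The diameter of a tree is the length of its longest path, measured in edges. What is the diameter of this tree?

BFS from 5 reaches 9 last, at distance 8; BFS from 9 confirms no node is farther.
Path: 5 – 11 – 6 – 4 – 2 – 1 – 10 – 3 – 9.

8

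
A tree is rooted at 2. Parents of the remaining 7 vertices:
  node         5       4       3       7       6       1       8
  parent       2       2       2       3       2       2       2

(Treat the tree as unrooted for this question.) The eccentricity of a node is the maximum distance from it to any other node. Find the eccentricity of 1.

A farthest node from 1 is 7.
The path 1 – 2 – 3 – 7 has 3 edges.

3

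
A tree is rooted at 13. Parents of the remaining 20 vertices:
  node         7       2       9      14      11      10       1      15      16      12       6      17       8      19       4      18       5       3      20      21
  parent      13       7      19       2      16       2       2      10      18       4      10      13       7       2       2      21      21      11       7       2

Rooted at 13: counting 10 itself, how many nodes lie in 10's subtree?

3

The subtree rooted at 10 contains: 10, 15, 6 — 3 nodes.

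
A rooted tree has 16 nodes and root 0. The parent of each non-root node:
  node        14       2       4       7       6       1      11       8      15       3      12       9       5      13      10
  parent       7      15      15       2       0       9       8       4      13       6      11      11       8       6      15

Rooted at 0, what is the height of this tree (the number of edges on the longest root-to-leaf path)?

1 sits deepest: 0-6-13-15-4-8-11-9-1 — 8 edges from the root.

8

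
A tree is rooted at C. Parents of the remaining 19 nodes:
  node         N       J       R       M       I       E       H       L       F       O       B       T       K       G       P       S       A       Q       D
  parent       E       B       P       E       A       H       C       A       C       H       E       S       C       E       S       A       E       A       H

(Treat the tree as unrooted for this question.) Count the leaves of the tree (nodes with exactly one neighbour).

Degree-1 nodes: D, F, G, I, J, K, L, M, N, O, Q, R, T — 13 of them.

13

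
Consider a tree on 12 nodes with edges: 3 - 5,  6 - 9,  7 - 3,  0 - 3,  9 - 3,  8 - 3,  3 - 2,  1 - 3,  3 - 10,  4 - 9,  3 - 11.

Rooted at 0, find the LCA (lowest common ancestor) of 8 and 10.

3

Path 8→root: 8 3 0; path 10→root: 10 3 0.
First common node: 3.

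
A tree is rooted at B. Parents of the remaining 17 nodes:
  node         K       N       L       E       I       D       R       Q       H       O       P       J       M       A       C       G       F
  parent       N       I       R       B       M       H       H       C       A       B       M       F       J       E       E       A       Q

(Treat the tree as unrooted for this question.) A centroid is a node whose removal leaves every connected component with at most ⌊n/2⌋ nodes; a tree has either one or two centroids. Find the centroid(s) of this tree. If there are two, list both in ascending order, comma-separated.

C, E

Removing E splits the tree into components of sizes 9, 6, 2; the largest is 9 ≤ ⌊18/2⌋ = 9.
C is adjacent to E and is also a centroid (the largest component after removing it is likewise 9).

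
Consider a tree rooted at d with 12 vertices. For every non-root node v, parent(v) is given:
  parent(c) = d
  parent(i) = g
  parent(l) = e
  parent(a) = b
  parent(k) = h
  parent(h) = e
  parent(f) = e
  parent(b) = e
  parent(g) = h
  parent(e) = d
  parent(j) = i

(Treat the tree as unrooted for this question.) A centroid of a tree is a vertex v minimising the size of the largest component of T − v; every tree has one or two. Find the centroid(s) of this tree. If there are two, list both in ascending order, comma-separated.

e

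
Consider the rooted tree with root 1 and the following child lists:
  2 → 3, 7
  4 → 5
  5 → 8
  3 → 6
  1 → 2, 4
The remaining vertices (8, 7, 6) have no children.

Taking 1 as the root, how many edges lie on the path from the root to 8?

1–4–5–8 — 3 edges.

3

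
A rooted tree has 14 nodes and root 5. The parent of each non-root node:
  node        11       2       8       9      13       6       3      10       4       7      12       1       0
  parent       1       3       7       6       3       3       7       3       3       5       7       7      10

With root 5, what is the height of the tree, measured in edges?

4

9 sits deepest: 5 → 7 → 3 → 6 → 9 — 4 edges from the root.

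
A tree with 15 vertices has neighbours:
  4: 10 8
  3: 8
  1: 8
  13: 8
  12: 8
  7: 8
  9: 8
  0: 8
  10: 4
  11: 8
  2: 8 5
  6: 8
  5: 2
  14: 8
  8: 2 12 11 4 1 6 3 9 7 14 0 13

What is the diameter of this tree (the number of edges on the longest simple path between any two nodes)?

4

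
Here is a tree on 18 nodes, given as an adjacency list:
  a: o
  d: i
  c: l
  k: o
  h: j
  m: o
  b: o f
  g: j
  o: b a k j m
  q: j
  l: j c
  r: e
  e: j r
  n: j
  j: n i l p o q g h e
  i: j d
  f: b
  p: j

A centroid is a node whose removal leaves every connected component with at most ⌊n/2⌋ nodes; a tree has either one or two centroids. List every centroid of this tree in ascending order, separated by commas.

j

Removing j splits the tree into components of sizes 6, 2, 2, 2, 1, 1, 1, 1, 1; the largest is 6 ≤ ⌊18/2⌋ = 9.
No neighbour of j does as well, so j is the unique centroid.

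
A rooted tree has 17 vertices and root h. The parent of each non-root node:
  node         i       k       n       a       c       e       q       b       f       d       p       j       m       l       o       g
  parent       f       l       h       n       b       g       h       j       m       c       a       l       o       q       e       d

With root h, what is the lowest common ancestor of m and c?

c

m's ancestor chain is m, o, e, g, d, c, b, j, l, q, h and c's is c, b, j, l, q, h; they first meet at c.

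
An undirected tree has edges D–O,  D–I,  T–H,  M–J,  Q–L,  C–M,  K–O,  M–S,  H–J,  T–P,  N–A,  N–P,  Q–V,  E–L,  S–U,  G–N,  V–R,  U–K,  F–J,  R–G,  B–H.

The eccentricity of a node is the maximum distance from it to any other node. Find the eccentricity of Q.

A farthest node from Q is I.
The path Q – V – R – G – N – P – T – H – J – M – S – U – K – O – D – I has 15 edges.

15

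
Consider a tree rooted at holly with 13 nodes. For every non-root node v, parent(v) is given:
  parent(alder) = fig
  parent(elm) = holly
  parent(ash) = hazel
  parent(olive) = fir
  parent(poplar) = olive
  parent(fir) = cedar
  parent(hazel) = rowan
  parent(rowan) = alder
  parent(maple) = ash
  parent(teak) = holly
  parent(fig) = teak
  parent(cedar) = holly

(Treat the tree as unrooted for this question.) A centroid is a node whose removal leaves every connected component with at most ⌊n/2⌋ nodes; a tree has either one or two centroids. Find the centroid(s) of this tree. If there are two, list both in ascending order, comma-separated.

teak

If teak is removed the pieces have sizes 6, 6, all ≤ ⌊13/2⌋ = 6.
Every other node leaves some component of size > 6, so the centroid is unique.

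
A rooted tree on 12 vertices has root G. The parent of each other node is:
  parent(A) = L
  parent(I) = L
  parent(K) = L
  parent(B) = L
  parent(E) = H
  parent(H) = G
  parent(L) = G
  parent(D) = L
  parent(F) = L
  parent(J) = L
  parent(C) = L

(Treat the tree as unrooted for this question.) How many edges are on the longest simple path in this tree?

4

BFS from E reaches C last, at distance 4; BFS from C confirms no node is farther.
Path: E-H-G-L-C.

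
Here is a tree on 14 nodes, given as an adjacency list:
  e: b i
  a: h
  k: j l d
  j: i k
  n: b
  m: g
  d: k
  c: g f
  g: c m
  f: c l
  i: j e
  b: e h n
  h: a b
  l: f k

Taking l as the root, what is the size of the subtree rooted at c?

3

Descendants of c (including itself): c, g, m. That's 3.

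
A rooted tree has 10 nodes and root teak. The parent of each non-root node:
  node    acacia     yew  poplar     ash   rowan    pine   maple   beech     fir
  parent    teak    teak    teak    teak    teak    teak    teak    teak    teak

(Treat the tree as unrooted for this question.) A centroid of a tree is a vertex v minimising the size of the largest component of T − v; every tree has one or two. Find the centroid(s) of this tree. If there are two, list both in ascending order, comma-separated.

teak

Delete teak: the remaining components have sizes 1, 1, 1, 1, 1, 1, 1, 1, 1. Max 1 ≤ 5, so teak is a centroid.
No neighbour of teak does as well, so teak is the unique centroid.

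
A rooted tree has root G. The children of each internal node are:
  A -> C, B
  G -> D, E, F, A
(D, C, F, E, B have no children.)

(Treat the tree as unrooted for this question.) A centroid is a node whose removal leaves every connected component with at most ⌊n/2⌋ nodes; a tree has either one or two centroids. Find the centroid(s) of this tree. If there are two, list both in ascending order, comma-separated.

G

If G is removed the pieces have sizes 3, 1, 1, 1, all ≤ ⌊7/2⌋ = 3.
No neighbour of G does as well, so G is the unique centroid.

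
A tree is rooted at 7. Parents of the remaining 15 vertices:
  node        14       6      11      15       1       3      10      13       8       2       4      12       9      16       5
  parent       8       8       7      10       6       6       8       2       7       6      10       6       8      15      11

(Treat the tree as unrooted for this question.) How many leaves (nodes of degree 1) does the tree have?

9

Exactly 9 nodes have a single neighbour: 1, 3, 4, 5, 9, 12, 13, 14, 16.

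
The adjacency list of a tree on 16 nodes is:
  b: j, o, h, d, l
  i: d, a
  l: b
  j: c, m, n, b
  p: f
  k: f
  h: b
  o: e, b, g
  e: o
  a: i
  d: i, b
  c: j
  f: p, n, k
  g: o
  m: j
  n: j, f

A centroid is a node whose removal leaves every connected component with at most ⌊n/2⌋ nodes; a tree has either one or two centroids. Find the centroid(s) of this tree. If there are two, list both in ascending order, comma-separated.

b

Removing b splits the tree into components of sizes 7, 3, 3, 1, 1; the largest is 7 ≤ ⌊16/2⌋ = 8.
Every other node leaves some component of size > 8, so the centroid is unique.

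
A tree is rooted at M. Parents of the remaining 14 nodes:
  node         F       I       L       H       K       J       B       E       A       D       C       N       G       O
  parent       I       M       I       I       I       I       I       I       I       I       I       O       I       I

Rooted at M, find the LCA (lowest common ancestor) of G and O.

I

Path G→root: G I M; path O→root: O I M.
First common node: I.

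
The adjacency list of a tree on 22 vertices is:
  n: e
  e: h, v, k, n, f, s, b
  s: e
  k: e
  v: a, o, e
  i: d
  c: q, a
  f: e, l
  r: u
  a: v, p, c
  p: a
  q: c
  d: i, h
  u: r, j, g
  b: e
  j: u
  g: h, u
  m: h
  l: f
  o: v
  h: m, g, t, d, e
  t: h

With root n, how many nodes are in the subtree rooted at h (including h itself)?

9

Descendants of h (including itself): h, d, g, m, t, i, u, r, j. That's 9.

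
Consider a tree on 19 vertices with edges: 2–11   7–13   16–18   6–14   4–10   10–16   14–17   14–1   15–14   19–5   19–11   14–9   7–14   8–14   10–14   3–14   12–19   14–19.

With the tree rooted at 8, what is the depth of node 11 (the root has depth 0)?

8 → 14 → 19 → 11 — 3 edges.

3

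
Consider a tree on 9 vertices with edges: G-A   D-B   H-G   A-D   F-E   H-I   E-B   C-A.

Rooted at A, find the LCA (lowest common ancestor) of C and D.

A

Ancestors of C (toward the root): C, A.
Ancestors of D: D, A.
The deepest node appearing in both lists is A.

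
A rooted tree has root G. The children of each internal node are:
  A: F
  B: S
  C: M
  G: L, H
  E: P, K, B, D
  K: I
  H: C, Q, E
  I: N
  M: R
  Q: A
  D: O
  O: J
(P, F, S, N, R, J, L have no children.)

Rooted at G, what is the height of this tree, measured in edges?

J sits deepest: G-H-E-D-O-J — 5 edges from the root.

5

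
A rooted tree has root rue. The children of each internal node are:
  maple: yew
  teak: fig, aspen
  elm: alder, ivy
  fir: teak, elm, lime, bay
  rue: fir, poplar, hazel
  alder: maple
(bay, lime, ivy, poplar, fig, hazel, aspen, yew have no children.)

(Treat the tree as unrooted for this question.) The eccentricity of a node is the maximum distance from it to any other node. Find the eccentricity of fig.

6

A farthest node from fig is yew.
The path fig–teak–fir–elm–alder–maple–yew has 6 edges.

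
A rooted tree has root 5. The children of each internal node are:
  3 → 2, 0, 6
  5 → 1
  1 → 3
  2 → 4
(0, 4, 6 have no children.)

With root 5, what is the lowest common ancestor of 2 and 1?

1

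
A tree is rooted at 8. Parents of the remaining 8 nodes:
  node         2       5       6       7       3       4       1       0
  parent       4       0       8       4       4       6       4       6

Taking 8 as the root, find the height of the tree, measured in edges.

3

1 sits deepest: 8 → 6 → 4 → 1 — 3 edges from the root.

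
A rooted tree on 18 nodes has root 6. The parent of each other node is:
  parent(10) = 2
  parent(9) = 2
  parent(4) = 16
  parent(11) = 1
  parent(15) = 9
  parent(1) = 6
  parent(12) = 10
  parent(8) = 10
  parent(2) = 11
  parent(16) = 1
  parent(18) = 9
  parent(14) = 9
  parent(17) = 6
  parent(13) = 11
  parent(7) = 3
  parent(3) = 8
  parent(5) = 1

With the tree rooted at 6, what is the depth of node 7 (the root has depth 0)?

Climbing from 7 to the root: 7 – 3 – 8 – 10 – 2 – 11 – 1 – 6. That's 7 steps.

7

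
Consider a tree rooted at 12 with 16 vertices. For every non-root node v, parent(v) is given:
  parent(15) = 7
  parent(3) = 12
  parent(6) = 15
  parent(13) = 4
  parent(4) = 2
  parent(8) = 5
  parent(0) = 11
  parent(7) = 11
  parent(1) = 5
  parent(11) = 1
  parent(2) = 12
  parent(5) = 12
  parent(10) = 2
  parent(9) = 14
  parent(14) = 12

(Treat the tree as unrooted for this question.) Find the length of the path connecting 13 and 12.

3

The path is 13 - 4 - 2 - 12, which has 3 edges.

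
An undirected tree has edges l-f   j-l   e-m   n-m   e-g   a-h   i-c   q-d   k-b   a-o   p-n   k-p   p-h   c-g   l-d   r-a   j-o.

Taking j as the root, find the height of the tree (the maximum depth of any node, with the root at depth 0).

The longest root-to-leaf path is j → o → a → h → p → n → m → e → g → c → i (10 edges).

10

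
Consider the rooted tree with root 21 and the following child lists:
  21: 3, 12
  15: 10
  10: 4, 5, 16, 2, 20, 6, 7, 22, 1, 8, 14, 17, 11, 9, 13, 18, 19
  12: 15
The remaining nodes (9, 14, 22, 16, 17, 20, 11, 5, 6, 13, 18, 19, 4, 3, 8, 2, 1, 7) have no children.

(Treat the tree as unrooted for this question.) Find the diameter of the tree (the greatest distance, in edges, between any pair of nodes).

A longest path is 3-21-12-15-10-6, with 5 edges.

5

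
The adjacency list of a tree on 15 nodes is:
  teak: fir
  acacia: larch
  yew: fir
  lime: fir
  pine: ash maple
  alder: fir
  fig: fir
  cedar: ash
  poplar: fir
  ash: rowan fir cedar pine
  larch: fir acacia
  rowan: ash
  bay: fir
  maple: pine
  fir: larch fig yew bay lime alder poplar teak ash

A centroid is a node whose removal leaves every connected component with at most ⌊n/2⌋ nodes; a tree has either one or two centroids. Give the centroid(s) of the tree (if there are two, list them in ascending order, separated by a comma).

fir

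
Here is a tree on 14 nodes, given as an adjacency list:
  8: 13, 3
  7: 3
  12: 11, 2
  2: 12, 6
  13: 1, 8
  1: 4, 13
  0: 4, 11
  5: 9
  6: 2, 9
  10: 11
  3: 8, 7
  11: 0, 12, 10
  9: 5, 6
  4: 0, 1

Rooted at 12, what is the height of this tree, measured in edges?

8

7 sits deepest: 12-11-0-4-1-13-8-3-7 — 8 edges from the root.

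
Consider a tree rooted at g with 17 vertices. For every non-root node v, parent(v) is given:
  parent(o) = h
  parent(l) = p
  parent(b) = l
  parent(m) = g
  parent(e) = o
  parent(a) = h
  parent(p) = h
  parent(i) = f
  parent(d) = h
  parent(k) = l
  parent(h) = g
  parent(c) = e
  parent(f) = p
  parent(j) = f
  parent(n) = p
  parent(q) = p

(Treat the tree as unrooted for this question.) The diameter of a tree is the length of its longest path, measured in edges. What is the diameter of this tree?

Starting from c, a farthest node is b at distance 6.
One longest path: c–e–o–h–p–l–b.
So the diameter is 6.

6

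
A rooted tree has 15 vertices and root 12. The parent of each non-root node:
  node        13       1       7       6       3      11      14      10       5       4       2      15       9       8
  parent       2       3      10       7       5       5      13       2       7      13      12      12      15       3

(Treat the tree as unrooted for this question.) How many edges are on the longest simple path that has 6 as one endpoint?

The node farthest from 6 is 9, via 6–7–10–2–12–15–9 — 6 edges.

6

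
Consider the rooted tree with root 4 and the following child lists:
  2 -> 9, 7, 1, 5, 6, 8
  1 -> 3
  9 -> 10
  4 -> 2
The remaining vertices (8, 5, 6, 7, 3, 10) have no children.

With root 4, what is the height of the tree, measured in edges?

3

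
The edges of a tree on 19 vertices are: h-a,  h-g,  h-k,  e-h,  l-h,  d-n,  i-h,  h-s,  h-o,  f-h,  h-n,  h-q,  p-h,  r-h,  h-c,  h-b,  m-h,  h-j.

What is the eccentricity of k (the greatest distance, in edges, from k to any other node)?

The node farthest from k is d, via k–h–n–d — 3 edges.

3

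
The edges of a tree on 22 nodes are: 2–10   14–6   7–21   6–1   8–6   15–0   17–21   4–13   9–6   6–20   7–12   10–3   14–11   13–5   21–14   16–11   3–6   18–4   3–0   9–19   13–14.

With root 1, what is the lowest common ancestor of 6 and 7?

Ancestors of 6 (toward the root): 6, 1.
Ancestors of 7: 7, 21, 14, 6, 1.
The deepest node appearing in both lists is 6.

6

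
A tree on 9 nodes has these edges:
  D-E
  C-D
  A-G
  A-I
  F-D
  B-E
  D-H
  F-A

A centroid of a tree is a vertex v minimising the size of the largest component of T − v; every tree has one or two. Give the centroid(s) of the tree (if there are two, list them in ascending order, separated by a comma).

Removing D splits the tree into components of sizes 4, 2, 1, 1; the largest is 4 ≤ ⌊9/2⌋ = 4.
Every other node leaves some component of size > 4, so the centroid is unique.

D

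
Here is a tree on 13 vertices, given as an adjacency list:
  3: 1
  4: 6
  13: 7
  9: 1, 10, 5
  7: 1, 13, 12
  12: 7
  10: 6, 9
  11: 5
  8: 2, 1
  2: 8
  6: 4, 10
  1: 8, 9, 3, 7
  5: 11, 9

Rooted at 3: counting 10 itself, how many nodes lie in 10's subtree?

3

The subtree rooted at 10 contains: 10, 6, 4 — 3 nodes.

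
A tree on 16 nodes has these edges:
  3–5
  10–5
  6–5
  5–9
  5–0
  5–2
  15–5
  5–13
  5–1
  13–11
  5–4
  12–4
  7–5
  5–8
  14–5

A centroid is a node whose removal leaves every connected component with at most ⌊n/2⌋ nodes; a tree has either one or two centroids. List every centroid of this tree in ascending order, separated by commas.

Removing 5 splits the tree into components of sizes 2, 2, 1, 1, 1, 1, 1, 1, 1, 1, 1, 1, 1; the largest is 2 ≤ ⌊16/2⌋ = 8.
Every other node leaves some component of size > 8, so the centroid is unique.

5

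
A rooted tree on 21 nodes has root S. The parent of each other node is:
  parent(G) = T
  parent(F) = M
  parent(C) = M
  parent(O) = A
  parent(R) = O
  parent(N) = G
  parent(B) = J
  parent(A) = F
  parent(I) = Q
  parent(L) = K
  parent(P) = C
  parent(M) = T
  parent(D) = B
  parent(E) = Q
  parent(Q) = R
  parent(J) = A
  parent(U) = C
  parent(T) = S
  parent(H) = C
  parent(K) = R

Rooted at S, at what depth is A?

4

Climbing from A to the root: A → F → M → T → S. That's 4 steps.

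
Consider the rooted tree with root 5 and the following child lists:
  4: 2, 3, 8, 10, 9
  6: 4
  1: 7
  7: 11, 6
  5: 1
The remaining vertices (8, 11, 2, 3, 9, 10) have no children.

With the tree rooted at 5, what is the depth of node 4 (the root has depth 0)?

4

Climbing from 4 to the root: 4–6–7–1–5. That's 4 steps.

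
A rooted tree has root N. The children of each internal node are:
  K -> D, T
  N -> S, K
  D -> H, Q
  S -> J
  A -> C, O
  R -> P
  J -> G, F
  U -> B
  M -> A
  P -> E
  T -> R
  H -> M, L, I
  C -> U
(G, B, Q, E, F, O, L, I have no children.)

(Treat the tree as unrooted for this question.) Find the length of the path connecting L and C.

4

The path is L–H–M–A–C, which has 4 edges.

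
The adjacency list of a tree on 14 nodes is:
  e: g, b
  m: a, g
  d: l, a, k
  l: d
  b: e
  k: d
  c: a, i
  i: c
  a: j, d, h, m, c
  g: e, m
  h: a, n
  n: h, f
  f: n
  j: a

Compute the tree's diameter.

7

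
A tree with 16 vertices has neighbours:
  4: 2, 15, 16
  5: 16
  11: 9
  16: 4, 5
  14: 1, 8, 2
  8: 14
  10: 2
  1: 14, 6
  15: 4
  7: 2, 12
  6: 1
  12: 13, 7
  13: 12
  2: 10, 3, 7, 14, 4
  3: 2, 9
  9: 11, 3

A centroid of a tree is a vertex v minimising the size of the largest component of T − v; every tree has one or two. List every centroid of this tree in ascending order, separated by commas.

2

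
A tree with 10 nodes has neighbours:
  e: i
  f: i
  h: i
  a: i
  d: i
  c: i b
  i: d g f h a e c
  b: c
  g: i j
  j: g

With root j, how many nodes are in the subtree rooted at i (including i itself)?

i's subtree: {i, f, c, a, e, h, d, b}, size 8.

8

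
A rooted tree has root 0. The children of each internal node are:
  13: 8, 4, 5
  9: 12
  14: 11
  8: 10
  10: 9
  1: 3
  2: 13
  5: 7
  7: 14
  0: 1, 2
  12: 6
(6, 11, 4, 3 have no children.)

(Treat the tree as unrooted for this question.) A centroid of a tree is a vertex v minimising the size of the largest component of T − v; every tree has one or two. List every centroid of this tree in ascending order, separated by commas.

If 13 is removed the pieces have sizes 5, 4, 4, 1, all ≤ ⌊15/2⌋ = 7.
No neighbour of 13 does as well, so 13 is the unique centroid.

13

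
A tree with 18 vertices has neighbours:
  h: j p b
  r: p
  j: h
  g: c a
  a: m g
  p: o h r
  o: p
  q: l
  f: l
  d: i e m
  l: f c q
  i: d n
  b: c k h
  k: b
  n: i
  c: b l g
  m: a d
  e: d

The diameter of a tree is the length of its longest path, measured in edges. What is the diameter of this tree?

10

Starting from n, a farthest node is r at distance 10.
One longest path: n – i – d – m – a – g – c – b – h – p – r.
So the diameter is 10.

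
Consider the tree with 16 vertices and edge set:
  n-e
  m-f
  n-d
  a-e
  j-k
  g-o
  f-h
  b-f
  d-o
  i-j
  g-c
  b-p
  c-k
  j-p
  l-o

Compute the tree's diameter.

BFS from m reaches a last, at distance 12; BFS from a confirms no node is farther.
Path: m–f–b–p–j–k–c–g–o–d–n–e–a.

12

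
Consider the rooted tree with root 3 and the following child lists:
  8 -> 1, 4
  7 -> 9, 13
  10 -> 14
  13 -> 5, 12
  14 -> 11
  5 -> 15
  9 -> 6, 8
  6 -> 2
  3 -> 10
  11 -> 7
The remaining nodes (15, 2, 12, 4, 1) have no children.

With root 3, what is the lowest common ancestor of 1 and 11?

1's ancestor chain is 1, 8, 9, 7, 11, 14, 10, 3 and 11's is 11, 14, 10, 3; they first meet at 11.

11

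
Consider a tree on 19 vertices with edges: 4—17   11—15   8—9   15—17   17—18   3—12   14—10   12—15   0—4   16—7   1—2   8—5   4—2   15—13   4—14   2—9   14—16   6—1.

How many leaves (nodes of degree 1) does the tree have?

9

The leaves are 0, 3, 5, 6, 7, 10, 11, 13, 18.
That is 9 leaves.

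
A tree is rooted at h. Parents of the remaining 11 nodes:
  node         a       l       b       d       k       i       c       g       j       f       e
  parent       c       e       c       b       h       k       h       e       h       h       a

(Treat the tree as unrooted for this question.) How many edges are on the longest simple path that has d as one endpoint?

A farthest node from d is i (g, l also at distance 5).
The path d – b – c – h – k – i has 5 edges.

5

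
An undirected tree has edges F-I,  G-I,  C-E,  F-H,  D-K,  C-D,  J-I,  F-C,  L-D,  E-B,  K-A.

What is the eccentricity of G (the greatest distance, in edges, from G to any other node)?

A farthest node from G is A.
The path G – I – F – C – D – K – A has 6 edges.

6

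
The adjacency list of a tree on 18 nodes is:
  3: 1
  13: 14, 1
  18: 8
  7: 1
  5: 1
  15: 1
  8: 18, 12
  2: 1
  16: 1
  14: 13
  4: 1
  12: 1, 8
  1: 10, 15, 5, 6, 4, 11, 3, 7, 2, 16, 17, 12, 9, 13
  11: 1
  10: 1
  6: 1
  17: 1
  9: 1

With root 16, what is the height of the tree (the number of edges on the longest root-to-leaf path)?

The longest root-to-leaf path is 16 → 1 → 12 → 8 → 18 (4 edges).

4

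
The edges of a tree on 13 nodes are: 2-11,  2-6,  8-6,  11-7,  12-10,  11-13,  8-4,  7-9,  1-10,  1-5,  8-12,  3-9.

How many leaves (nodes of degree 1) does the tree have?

Exactly 4 nodes have a single neighbour: 3, 4, 5, 13.

4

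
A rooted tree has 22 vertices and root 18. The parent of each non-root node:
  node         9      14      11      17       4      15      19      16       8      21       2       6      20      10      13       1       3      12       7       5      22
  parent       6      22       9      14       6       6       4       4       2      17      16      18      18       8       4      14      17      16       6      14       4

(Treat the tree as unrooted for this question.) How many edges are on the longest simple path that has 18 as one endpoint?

6

A farthest node from 18 is 10 (3, 21 also at distance 6).
The path 18 – 6 – 4 – 16 – 2 – 8 – 10 has 6 edges.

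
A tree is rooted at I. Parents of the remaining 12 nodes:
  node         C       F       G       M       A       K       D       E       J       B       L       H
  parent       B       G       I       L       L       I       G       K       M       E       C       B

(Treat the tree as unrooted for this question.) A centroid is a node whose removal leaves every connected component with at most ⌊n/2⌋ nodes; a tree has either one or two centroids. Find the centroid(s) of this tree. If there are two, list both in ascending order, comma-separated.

B

Removing B splits the tree into components of sizes 6, 5, 1; the largest is 6 ≤ ⌊13/2⌋ = 6.
Every other node leaves some component of size > 6, so the centroid is unique.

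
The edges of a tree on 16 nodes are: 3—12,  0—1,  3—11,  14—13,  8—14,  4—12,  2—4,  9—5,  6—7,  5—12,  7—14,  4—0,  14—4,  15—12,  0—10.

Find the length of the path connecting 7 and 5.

4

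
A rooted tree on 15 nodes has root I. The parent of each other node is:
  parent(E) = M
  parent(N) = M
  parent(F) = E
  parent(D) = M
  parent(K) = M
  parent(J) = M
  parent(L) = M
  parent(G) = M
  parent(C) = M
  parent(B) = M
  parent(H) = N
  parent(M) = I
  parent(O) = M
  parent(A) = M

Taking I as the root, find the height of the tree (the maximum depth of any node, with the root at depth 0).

H sits deepest: I – M – N – H — 3 edges from the root.

3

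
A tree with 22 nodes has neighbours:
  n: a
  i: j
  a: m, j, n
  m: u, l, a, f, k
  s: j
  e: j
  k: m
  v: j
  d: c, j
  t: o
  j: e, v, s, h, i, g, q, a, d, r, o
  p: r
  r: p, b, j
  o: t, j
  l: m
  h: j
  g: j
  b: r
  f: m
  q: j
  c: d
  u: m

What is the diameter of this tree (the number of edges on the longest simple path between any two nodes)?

5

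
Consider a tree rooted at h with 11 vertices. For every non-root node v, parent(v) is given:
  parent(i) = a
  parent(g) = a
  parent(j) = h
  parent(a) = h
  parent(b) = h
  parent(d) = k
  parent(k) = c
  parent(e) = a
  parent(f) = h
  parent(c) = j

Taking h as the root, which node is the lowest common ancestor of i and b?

i's ancestor chain is i, a, h and b's is b, h; they first meet at h.

h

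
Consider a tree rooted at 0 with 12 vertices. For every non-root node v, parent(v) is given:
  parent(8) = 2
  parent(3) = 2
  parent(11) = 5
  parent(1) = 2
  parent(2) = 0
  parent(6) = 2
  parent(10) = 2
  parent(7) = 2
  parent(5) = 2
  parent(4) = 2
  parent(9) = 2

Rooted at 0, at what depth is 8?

2

Climbing from 8 to the root: 8 → 2 → 0. That's 2 steps.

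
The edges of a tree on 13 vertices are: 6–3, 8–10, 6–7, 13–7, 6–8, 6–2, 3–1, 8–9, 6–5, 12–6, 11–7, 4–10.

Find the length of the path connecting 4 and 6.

4–10–8–6: 3 edges.

3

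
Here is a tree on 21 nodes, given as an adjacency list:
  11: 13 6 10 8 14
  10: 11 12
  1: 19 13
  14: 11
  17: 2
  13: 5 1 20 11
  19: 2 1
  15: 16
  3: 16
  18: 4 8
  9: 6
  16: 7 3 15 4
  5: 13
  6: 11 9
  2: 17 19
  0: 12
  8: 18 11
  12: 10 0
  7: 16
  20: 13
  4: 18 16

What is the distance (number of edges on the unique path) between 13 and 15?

Walking from 13: 13–11–8–18–4–16–15. Length 6.

6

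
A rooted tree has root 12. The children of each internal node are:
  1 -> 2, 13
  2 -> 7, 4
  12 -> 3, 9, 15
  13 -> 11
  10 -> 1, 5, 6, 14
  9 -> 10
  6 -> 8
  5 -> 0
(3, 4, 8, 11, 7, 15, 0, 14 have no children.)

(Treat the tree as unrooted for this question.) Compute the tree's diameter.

6

A longest path is 15 - 12 - 9 - 10 - 1 - 13 - 11, with 6 edges.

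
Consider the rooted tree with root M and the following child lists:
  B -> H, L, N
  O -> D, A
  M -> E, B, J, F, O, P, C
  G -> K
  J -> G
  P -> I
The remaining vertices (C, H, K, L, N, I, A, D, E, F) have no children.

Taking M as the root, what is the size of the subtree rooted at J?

3

J's subtree: {J, G, K}, size 3.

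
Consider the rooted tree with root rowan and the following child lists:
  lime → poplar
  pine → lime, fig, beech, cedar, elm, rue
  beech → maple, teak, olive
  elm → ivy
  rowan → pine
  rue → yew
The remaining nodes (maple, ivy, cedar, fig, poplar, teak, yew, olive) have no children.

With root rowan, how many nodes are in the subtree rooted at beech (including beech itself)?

beech's subtree: {beech, olive, teak, maple}, size 4.

4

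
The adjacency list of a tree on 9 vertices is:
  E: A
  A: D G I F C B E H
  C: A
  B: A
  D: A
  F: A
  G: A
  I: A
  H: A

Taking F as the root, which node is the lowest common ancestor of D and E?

D's ancestor chain is D, A, F and E's is E, A, F; they first meet at A.

A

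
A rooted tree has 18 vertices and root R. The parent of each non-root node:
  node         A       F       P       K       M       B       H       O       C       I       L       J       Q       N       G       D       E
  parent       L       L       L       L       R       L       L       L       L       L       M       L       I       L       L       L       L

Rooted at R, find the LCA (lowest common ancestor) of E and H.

Path E→root: E L M R; path H→root: H L M R.
First common node: L.

L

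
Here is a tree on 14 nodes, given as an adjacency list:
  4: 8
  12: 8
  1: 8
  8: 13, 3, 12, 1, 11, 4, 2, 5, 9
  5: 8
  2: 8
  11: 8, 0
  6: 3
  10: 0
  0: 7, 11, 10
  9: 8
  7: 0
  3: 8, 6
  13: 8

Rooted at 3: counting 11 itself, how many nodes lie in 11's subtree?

Descendants of 11 (including itself): 11, 0, 10, 7. That's 4.

4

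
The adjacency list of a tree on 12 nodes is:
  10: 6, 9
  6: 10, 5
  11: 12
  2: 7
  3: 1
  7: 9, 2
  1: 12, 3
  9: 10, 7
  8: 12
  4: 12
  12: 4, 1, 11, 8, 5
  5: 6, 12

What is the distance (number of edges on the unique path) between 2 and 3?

8

The path is 2 – 7 – 9 – 10 – 6 – 5 – 12 – 1 – 3, which has 8 edges.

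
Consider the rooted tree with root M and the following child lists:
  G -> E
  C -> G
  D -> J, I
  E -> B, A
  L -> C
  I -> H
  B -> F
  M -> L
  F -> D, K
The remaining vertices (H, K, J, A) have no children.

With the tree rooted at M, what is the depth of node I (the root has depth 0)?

8

Climbing from I to the root: I – D – F – B – E – G – C – L – M. That's 8 steps.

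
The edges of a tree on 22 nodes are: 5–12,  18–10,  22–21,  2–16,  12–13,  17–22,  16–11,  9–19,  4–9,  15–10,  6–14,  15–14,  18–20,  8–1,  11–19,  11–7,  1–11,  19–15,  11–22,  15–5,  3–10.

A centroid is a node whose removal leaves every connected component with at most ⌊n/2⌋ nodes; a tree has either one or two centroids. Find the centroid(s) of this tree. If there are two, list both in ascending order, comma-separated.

19

Delete 19: the remaining components have sizes 10, 9, 2. Max 10 ≤ 11, so 19 is a centroid.
No neighbour of 19 does as well, so 19 is the unique centroid.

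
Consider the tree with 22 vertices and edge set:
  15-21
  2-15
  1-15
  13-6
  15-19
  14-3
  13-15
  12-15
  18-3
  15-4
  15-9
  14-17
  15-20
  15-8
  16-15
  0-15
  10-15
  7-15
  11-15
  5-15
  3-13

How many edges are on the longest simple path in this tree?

5

BFS from 17 reaches 10 last, at distance 5; BFS from 10 confirms no node is farther.
Path: 17 – 14 – 3 – 13 – 15 – 10.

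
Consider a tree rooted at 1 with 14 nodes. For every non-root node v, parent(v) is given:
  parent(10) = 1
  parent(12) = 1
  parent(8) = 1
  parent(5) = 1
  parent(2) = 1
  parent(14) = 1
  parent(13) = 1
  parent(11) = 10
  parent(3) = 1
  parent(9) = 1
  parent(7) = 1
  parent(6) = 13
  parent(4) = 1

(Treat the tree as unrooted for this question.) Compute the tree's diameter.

BFS from 11 reaches 6 last, at distance 4; BFS from 6 confirms no node is farther.
Path: 11-10-1-13-6.

4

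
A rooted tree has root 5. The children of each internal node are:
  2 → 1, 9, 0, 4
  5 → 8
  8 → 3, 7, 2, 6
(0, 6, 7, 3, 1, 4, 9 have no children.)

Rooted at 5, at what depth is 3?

2

Path from 5 to 3: 5 → 8 → 3, which has 2 edges.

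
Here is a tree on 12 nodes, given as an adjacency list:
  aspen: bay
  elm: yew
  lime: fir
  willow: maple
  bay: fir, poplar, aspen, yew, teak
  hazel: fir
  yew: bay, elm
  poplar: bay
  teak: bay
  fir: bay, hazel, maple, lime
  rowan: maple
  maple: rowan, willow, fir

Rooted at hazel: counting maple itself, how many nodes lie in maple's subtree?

maple's subtree: {maple, willow, rowan}, size 3.

3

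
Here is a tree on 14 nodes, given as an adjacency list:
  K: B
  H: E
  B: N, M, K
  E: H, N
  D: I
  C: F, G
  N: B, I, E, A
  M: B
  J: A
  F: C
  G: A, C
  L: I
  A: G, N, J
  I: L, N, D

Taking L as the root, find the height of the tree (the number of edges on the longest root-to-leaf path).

6

The longest root-to-leaf path is L-I-N-A-G-C-F (6 edges).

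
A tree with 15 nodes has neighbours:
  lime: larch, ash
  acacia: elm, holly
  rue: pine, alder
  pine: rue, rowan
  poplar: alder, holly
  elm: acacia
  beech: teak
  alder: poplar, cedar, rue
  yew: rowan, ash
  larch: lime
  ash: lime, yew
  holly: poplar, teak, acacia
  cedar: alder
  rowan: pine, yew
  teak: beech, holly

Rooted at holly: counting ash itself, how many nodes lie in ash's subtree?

ash's subtree: {ash, lime, larch}, size 3.

3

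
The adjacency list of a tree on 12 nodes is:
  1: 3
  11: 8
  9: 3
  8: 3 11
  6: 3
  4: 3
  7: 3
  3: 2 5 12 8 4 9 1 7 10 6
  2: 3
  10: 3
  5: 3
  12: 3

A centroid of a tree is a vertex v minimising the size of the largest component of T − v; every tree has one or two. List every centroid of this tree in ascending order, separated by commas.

3

Removing 3 splits the tree into components of sizes 2, 1, 1, 1, 1, 1, 1, 1, 1, 1; the largest is 2 ≤ ⌊12/2⌋ = 6.
No neighbour of 3 does as well, so 3 is the unique centroid.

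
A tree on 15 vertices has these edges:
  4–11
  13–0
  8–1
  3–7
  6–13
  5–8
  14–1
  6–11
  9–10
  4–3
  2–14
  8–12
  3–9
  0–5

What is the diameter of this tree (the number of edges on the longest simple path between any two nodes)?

12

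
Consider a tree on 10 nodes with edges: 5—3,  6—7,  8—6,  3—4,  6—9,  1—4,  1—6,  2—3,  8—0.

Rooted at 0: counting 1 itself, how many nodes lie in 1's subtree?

5

1's subtree: {1, 4, 3, 5, 2}, size 5.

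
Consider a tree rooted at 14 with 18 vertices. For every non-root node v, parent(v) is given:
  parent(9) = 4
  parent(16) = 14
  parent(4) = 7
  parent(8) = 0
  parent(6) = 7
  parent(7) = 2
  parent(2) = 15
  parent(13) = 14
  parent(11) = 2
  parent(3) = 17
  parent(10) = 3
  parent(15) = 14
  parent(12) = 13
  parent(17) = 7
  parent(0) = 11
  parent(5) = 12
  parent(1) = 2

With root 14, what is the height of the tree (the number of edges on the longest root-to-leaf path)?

10 sits deepest: 14–15–2–7–17–3–10 — 6 edges from the root.

6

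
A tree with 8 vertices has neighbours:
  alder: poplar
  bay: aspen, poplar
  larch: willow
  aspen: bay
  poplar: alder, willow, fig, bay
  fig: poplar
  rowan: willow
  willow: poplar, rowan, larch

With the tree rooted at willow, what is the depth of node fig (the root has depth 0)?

2

Path from willow to fig: willow – poplar – fig, which has 2 edges.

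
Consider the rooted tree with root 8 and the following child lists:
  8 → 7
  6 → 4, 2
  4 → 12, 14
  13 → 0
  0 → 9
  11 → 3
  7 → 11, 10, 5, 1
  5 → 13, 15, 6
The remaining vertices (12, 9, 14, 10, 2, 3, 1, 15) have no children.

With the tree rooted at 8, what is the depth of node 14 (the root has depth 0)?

Path from 8 to 14: 8 – 7 – 5 – 6 – 4 – 14, which has 5 edges.

5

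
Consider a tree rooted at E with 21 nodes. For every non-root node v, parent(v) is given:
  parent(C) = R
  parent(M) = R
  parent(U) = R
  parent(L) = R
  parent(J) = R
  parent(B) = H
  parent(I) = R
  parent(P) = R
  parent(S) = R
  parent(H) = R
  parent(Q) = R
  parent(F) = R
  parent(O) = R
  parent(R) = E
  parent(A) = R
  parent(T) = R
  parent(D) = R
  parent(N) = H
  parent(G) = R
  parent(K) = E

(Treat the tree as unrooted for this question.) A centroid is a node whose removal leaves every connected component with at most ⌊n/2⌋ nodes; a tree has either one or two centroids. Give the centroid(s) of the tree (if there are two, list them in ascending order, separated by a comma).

If R is removed the pieces have sizes 3, 2, 1, 1, 1, 1, 1, 1, 1, 1, 1, 1, 1, 1, 1, 1, 1, all ≤ ⌊21/2⌋ = 10.
No neighbour of R does as well, so R is the unique centroid.

R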